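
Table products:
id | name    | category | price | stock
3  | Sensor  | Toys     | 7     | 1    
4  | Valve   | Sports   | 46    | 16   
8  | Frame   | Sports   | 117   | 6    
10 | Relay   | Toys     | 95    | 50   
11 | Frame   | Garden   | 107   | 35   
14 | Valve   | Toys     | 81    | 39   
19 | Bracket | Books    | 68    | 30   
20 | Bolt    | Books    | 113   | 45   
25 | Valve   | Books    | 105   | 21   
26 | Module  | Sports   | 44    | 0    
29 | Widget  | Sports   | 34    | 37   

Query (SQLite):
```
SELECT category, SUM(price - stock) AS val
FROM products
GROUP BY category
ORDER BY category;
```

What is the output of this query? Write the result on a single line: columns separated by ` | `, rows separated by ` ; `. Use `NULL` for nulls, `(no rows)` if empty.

Books | 190 ; Garden | 72 ; Sports | 182 ; Toys | 93

For each row compute price - stock.
Group by category; take SUM of the expression per group.
  Books: ids {19, 20, 25} → SUM(price - stock)=190
  Garden: ids {11} → SUM(price - stock)=72
  Sports: ids {4, 8, 26, 29} → SUM(price - stock)=182
  Toys: ids {3, 10, 14} → SUM(price - stock)=93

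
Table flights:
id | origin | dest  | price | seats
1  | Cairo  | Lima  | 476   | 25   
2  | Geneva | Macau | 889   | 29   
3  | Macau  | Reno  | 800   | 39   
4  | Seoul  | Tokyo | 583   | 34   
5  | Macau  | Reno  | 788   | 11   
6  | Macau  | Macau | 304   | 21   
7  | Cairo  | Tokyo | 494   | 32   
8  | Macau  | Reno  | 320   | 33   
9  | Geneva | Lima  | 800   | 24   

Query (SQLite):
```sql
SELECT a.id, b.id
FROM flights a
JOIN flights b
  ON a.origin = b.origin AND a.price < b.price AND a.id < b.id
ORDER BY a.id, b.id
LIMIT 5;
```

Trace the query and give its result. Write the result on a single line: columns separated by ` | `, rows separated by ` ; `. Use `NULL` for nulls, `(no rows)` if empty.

Pairs (a,b) with same origin, a.price < b.price, a.id < b.id.
origin groups: Cairo:{1,7} Geneva:{2,9} Macau:{3,5,6,8} Seoul:{4}
Ordered by (a.id, b.id); first 5.

1 | 7 ; 6 | 8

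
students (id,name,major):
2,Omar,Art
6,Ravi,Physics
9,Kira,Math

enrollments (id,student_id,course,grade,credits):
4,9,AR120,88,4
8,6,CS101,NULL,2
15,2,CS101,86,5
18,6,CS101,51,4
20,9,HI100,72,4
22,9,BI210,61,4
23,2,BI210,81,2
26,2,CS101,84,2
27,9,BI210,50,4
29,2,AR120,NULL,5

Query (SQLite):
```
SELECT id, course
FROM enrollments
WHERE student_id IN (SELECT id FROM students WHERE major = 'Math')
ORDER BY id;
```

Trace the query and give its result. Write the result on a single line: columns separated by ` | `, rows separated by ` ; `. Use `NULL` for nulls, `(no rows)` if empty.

Inner query: students.id where major = 'Math'.
Outer: keep enrollments rows whose student_id is in that set.
Inner query → {9}

4 | AR120 ; 20 | HI100 ; 22 | BI210 ; 27 | BI210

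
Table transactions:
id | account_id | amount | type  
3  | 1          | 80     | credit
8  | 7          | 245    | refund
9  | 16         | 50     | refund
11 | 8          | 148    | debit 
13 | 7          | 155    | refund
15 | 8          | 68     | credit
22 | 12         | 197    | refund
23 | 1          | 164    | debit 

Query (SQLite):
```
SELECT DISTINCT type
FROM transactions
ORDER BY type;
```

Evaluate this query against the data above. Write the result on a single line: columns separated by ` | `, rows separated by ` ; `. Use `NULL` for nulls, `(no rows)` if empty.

credit ; debit ; refund

Collect distinct type values from transactions.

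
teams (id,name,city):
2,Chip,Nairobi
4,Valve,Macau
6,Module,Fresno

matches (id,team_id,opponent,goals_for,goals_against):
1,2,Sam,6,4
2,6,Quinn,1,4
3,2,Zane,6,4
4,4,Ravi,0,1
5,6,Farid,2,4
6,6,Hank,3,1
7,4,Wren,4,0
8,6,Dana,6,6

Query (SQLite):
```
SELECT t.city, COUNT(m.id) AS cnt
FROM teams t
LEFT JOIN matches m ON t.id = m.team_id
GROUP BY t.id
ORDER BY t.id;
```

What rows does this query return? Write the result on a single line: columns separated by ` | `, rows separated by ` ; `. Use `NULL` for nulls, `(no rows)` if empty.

LEFT JOIN keeps every teams row; unmatched ones get NULL for matches columns.
Group by teams.id and compute COUNT(m.id). COUNT(col) of an all-NULL group is 0.
  2: ids {1, 3} → COUNT(m.id)=2
  4: ids {4, 7} → COUNT(m.id)=2
  6: ids {2, 5, 6, 8} → COUNT(m.id)=4

Nairobi | 2 ; Macau | 2 ; Fresno | 4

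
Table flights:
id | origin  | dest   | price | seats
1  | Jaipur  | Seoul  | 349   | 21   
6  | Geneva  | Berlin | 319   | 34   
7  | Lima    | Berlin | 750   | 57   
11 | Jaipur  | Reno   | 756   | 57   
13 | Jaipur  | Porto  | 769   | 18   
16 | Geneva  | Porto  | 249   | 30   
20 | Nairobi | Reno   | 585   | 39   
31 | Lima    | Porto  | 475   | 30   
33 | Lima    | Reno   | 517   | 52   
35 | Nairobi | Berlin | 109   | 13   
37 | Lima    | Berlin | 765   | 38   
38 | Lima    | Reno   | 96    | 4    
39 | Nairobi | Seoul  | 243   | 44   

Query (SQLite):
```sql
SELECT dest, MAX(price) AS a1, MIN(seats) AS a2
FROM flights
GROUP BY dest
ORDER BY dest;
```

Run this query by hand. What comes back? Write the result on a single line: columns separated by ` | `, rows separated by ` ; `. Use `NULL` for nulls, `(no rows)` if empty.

Berlin | 765 | 13 ; Porto | 769 | 18 ; Reno | 756 | 4 ; Seoul | 349 | 21

Group flights by dest.
Per group compute: MAX(price), MIN(seats).
  Berlin: ids {6, 7, 35, 37} → MAX(price)=765, MIN(seats)=13
  Porto: ids {13, 16, 31} → MAX(price)=769, MIN(seats)=18
  Reno: ids {11, 20, 33, 38} → MAX(price)=756, MIN(seats)=4
  Seoul: ids {1, 39} → MAX(price)=349, MIN(seats)=21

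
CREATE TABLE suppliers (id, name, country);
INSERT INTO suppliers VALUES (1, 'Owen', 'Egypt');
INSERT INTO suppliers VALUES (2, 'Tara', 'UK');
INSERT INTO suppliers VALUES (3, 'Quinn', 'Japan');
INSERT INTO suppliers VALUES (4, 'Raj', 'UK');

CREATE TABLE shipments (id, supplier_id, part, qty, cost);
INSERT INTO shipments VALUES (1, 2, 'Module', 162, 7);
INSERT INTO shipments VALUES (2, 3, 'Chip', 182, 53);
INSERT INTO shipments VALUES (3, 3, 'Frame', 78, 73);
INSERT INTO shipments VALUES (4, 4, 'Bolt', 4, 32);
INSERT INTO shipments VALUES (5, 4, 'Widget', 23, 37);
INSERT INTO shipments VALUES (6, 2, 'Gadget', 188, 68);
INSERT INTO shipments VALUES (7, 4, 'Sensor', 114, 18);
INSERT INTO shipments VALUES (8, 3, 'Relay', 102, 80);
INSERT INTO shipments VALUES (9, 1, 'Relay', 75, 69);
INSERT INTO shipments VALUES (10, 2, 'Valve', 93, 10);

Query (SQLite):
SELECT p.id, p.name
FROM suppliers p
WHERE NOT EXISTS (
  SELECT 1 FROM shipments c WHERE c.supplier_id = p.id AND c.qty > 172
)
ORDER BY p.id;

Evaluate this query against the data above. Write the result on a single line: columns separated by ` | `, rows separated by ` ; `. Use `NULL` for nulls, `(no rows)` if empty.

1 | Owen ; 4 | Raj

For each suppliers row, check whether any shipments with matching supplier_id has qty > 172.
Keep rows where that is false.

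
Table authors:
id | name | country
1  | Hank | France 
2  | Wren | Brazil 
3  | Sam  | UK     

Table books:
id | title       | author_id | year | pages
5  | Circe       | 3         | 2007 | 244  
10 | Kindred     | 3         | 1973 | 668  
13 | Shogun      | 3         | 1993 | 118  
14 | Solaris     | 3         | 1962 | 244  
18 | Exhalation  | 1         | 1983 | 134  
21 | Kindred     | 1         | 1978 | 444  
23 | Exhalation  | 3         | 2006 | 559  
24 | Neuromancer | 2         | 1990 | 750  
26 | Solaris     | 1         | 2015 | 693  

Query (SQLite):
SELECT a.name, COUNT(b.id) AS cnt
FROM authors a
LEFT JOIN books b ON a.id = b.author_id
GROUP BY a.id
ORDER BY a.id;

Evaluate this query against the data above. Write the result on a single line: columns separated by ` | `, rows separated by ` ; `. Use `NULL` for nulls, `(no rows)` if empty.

LEFT JOIN keeps every authors row; unmatched ones get NULL for books columns.
Group by authors.id and compute COUNT(b.id). COUNT(col) of an all-NULL group is 0.
  1: ids {18, 21, 26} → COUNT(b.id)=3
  2: ids {24} → COUNT(b.id)=1
  3: ids {5, 10, 13, 14, 23} → COUNT(b.id)=5

Hank | 3 ; Wren | 1 ; Sam | 5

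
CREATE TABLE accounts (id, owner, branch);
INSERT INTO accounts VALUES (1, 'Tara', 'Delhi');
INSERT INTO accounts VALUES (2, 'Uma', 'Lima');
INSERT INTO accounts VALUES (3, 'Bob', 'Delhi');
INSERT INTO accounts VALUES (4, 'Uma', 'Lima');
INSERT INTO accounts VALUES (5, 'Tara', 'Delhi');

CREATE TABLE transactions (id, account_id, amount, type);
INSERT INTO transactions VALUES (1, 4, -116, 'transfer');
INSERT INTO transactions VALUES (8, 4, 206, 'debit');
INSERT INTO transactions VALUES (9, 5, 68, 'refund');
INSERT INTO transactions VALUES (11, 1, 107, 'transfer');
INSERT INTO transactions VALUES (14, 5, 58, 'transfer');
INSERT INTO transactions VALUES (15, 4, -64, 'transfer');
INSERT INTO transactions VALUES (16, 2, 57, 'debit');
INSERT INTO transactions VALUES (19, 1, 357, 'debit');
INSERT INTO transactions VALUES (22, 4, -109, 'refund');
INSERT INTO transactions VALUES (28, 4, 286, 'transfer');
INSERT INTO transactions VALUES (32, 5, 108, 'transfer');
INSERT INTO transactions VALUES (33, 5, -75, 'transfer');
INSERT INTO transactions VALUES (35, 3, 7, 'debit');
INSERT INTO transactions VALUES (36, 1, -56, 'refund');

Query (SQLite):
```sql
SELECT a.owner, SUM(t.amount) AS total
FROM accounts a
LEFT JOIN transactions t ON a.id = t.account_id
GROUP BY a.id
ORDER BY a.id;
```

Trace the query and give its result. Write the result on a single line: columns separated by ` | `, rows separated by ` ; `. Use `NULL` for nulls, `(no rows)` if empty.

Tara | 408 ; Uma | 57 ; Bob | 7 ; Uma | 203 ; Tara | 159

LEFT JOIN keeps every accounts row; unmatched ones get NULL for transactions columns.
Group by accounts.id and compute SUM(t.amount). SUM over an all-NULL group is NULL.
  1: ids {11, 19, 36} → SUM(t.amount)=408
  2: ids {16} → SUM(t.amount)=57
  3: ids {35} → SUM(t.amount)=7
  4: ids {1, 8, 15, 22, 28} → SUM(t.amount)=203
  5: ids {9, 14, 32, 33} → SUM(t.amount)=159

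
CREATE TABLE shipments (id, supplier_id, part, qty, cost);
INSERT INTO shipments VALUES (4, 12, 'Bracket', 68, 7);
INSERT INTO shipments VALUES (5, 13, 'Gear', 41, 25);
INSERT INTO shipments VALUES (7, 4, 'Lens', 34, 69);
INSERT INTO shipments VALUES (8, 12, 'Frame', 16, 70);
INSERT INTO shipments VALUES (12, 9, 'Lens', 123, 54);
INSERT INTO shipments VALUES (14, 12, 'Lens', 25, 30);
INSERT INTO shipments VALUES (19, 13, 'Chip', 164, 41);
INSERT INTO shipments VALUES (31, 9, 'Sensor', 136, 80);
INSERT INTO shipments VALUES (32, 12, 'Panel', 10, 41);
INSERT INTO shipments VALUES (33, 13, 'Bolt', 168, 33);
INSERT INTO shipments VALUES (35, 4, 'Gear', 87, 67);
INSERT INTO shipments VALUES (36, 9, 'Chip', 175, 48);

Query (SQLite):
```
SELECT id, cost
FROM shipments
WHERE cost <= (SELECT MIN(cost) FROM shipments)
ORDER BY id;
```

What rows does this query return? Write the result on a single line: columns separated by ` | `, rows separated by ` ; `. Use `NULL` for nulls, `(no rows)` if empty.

Scalar subquery: MIN(cost) over all shipments rows = 7.
Keep rows where cost <= that value.

4 | 7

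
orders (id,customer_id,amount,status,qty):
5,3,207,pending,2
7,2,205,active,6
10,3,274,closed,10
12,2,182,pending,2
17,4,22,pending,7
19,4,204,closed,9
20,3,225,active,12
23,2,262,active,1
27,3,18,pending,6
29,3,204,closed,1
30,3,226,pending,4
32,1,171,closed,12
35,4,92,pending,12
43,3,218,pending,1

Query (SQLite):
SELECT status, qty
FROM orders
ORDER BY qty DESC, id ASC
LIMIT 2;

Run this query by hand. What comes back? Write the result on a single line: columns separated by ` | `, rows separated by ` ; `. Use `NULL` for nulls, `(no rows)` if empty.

active | 12 ; closed | 12

Sort by qty desc, tiebreak id asc: (12, id=20), (12, id=32), (12, id=35), (10, id=10), (9, id=19) …. Take first 2.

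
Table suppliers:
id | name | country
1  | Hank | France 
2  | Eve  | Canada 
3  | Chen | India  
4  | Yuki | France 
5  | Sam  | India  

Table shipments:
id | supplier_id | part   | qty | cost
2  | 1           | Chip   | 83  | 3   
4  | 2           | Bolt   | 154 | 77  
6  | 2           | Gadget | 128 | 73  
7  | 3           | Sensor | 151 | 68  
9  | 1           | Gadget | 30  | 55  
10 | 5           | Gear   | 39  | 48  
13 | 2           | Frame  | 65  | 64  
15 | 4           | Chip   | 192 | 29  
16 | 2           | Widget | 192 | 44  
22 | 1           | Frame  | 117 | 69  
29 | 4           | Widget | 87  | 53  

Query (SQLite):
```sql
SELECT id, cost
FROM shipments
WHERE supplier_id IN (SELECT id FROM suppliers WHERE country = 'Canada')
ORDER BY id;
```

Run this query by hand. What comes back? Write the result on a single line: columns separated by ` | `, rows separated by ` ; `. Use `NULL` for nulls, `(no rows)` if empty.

4 | 77 ; 6 | 73 ; 13 | 64 ; 16 | 44

Inner query: suppliers.id where country = 'Canada'.
Outer: keep shipments rows whose supplier_id is in that set.
Inner query → {2}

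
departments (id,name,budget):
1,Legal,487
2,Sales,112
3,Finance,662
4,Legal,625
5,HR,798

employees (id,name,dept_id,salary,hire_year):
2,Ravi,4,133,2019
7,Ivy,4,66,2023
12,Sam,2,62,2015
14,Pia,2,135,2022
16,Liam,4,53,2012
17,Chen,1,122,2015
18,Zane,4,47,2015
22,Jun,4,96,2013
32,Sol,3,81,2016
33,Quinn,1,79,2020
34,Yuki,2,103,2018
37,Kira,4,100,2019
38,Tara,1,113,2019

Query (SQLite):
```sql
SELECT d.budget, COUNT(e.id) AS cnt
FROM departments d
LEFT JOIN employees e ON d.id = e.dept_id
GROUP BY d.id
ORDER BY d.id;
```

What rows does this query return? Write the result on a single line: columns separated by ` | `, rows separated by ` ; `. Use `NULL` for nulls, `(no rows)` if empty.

LEFT JOIN keeps every departments row; unmatched ones get NULL for employees columns.
Group by departments.id and compute COUNT(e.id). COUNT(col) of an all-NULL group is 0.
  1: ids {17, 33, 38} → COUNT(e.id)=3
  2: ids {12, 14, 34} → COUNT(e.id)=3
  3: ids {32} → COUNT(e.id)=1
  4: ids {2, 7, 16, 18, 22, 37} → COUNT(e.id)=6
  5: ids {—} → COUNT(e.id)=0

487 | 3 ; 112 | 3 ; 662 | 1 ; 625 | 6 ; 798 | 0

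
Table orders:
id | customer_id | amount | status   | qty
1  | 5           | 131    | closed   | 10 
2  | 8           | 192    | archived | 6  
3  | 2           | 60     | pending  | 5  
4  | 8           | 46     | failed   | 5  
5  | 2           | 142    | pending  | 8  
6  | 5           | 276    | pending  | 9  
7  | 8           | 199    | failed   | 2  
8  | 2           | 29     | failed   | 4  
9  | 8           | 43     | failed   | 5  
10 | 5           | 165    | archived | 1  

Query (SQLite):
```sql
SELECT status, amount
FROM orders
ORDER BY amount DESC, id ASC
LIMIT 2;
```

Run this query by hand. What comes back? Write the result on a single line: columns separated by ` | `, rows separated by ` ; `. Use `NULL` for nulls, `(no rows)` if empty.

Sort by amount desc, tiebreak id asc: (276, id=6), (199, id=7), (192, id=2), (165, id=10), (142, id=5) …. Take first 2.

pending | 276 ; failed | 199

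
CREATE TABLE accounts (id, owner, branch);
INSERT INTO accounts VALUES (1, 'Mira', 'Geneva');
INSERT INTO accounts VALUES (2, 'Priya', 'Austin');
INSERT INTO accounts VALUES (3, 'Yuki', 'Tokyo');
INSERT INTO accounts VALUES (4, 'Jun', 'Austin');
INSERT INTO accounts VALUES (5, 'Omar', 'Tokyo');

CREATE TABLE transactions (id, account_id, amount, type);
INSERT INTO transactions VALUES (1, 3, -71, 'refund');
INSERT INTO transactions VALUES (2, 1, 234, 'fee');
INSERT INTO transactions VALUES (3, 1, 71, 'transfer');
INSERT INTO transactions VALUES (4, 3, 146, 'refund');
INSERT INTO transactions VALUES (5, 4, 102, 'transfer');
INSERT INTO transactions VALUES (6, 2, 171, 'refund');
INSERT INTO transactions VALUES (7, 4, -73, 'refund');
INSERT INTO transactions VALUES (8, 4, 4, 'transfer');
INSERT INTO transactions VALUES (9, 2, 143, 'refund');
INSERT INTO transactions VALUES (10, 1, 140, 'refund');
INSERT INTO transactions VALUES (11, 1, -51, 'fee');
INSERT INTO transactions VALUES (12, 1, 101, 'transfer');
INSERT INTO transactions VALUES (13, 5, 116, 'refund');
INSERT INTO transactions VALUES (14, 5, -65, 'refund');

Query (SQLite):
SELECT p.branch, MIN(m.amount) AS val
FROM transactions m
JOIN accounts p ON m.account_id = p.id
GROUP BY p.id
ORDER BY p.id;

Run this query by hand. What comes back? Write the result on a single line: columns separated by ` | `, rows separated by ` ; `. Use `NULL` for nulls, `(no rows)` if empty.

Geneva | -51 ; Austin | 143 ; Tokyo | -71 ; Austin | -73 ; Tokyo | -65

Join each transactions row to its accounts via account_id.
Group joined rows by accounts.id; compute MIN(m.amount) per group.
  1: ids {2, 3, 10, 11, 12} → MIN(m.amount)=-51
  2: ids {6, 9} → MIN(m.amount)=143
  3: ids {1, 4} → MIN(m.amount)=-71
  4: ids {5, 7, 8} → MIN(m.amount)=-73
  5: ids {13, 14} → MIN(m.amount)=-65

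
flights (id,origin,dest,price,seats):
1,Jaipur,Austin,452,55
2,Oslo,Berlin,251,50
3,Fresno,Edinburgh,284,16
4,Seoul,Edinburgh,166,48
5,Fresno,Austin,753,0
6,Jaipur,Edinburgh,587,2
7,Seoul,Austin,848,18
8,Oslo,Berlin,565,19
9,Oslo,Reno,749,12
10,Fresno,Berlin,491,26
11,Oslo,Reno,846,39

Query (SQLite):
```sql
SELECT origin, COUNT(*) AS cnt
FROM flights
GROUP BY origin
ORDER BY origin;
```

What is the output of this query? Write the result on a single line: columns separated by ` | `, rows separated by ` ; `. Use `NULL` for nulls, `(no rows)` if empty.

Fresno | 3 ; Jaipur | 2 ; Oslo | 4 ; Seoul | 2

Partition flights by origin; compute COUNT(*) within each group.
  Fresno: ids {3, 5, 10} → COUNT(*)=3
  Jaipur: ids {1, 6} → COUNT(*)=2
  Oslo: ids {2, 8, 9, 11} → COUNT(*)=4
  Seoul: ids {4, 7} → COUNT(*)=2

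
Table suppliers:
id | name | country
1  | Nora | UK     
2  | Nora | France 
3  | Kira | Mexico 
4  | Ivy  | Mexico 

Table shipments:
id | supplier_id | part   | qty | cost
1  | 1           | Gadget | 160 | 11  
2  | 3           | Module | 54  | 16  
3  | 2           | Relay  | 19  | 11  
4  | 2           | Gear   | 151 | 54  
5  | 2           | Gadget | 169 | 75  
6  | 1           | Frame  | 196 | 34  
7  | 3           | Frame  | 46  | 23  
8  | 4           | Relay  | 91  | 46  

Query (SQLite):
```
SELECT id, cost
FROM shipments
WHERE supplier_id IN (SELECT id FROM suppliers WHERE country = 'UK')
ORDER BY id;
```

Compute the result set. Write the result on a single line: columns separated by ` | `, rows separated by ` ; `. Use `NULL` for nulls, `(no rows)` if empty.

Inner query: suppliers.id where country = 'UK'.
Outer: keep shipments rows whose supplier_id is in that set.
Inner query → {1}

1 | 11 ; 6 | 34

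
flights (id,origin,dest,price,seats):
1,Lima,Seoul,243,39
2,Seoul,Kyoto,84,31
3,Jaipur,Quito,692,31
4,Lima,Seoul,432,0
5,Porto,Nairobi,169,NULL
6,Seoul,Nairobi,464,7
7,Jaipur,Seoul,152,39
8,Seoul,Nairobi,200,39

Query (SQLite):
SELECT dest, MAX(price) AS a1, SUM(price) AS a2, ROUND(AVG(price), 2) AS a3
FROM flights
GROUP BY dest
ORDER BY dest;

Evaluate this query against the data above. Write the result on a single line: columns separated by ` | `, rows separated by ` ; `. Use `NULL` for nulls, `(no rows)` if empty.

Group flights by dest.
Per group compute: MAX(price), SUM(price), ROUND(AVG(price), 2).
  Kyoto: ids {2} → MAX(price)=84, SUM(price)=84, ROUND(AVG(price), 2)=84
  Nairobi: ids {5, 6, 8} → MAX(price)=464, SUM(price)=833, ROUND(AVG(price), 2)=277.67
  Quito: ids {3} → MAX(price)=692, SUM(price)=692, ROUND(AVG(price), 2)=692
  Seoul: ids {1, 4, 7} → MAX(price)=432, SUM(price)=827, ROUND(AVG(price), 2)=275.67

Kyoto | 84 | 84 | 84 ; Nairobi | 464 | 833 | 277.67 ; Quito | 692 | 692 | 692 ; Seoul | 432 | 827 | 275.67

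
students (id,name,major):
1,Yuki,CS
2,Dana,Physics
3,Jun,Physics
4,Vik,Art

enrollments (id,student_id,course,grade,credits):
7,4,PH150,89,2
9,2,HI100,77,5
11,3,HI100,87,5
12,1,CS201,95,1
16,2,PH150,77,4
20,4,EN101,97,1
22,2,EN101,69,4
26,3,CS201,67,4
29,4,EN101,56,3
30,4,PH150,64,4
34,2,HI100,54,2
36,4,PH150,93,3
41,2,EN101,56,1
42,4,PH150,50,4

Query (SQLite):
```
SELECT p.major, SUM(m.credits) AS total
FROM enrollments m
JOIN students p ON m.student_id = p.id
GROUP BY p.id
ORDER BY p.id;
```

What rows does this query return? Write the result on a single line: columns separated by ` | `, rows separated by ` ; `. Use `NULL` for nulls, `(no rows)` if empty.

Join each enrollments row to its students via student_id.
Group joined rows by students.id; compute SUM(m.credits) per group.
  1: ids {12} → SUM(m.credits)=1
  2: ids {9, 16, 22, 34, 41} → SUM(m.credits)=16
  3: ids {11, 26} → SUM(m.credits)=9
  4: ids {7, 20, 29, 30, 36, 42} → SUM(m.credits)=17

CS | 1 ; Physics | 16 ; Physics | 9 ; Art | 17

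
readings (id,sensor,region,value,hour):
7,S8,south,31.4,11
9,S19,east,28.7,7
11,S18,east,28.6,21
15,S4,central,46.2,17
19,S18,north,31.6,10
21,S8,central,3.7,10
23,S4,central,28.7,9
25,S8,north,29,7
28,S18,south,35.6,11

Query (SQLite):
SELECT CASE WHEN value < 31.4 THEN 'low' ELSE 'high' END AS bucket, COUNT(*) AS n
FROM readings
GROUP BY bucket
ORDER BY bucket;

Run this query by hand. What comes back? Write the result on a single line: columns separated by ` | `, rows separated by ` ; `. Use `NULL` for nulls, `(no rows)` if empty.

Bucket rows by value < 31.4 → 'low' else 'high'; count each bucket.

high | 4 ; low | 5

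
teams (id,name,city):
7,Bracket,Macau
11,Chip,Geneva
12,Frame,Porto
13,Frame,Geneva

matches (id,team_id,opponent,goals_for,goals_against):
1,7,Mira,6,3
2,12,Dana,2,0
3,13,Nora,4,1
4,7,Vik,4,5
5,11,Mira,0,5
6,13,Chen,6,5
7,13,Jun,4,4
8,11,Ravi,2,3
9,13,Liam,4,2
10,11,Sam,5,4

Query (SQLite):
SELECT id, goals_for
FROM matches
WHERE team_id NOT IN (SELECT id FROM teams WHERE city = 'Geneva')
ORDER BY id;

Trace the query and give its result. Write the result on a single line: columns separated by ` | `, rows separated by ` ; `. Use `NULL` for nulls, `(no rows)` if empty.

Inner query: teams.id where city = 'Geneva'.
Outer: keep matches rows whose team_id is not in that set.
Inner query → {11, 13}

1 | 6 ; 2 | 2 ; 4 | 4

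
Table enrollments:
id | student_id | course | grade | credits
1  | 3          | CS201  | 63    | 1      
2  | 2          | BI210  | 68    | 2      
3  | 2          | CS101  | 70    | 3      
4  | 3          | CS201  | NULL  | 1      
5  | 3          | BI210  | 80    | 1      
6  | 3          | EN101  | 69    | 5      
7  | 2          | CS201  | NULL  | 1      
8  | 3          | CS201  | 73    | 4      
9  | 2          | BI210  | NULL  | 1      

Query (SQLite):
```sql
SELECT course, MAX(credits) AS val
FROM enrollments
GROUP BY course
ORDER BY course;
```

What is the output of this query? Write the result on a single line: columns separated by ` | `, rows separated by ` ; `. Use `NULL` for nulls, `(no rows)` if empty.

BI210 | 2 ; CS101 | 3 ; CS201 | 4 ; EN101 | 5

Partition enrollments by course; compute MAX(credits) within each group.
  BI210: ids {2, 5, 9} → MAX(credits)=2
  CS101: ids {3} → MAX(credits)=3
  CS201: ids {1, 4, 7, 8} → MAX(credits)=4
  EN101: ids {6} → MAX(credits)=5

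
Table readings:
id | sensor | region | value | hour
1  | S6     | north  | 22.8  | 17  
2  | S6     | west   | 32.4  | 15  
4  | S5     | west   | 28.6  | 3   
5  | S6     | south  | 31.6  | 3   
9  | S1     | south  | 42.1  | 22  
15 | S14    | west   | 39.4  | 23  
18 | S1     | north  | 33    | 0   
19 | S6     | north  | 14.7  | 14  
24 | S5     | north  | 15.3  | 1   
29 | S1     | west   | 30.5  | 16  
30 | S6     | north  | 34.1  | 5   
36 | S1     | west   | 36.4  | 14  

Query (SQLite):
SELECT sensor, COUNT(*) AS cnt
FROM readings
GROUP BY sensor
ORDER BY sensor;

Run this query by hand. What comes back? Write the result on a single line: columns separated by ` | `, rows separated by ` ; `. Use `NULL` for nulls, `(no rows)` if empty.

Partition readings by sensor; compute COUNT(*) within each group.
  S1: ids {9, 18, 29, 36} → COUNT(*)=4
  S14: ids {15} → COUNT(*)=1
  S5: ids {4, 24} → COUNT(*)=2
  S6: ids {1, 2, 5, 19, 30} → COUNT(*)=5

S1 | 4 ; S14 | 1 ; S5 | 2 ; S6 | 5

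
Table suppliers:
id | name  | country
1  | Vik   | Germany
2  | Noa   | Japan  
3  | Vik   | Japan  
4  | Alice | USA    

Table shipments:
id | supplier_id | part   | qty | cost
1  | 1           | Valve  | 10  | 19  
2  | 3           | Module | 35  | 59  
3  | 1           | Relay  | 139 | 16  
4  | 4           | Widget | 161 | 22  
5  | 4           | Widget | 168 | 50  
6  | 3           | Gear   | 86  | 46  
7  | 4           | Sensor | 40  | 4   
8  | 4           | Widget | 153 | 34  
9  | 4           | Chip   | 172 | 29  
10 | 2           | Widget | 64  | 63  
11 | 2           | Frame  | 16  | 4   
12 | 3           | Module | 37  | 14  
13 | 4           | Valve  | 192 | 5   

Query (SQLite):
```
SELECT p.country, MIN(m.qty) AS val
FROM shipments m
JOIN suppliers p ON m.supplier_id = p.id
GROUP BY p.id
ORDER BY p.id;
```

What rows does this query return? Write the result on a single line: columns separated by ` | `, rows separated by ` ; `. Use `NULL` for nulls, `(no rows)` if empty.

Join each shipments row to its suppliers via supplier_id.
Group joined rows by suppliers.id; compute MIN(m.qty) per group.
  1: ids {1, 3} → MIN(m.qty)=10
  2: ids {10, 11} → MIN(m.qty)=16
  3: ids {2, 6, 12} → MIN(m.qty)=35
  4: ids {4, 5, 7, 8, 9, 13} → MIN(m.qty)=40

Germany | 10 ; Japan | 16 ; Japan | 35 ; USA | 40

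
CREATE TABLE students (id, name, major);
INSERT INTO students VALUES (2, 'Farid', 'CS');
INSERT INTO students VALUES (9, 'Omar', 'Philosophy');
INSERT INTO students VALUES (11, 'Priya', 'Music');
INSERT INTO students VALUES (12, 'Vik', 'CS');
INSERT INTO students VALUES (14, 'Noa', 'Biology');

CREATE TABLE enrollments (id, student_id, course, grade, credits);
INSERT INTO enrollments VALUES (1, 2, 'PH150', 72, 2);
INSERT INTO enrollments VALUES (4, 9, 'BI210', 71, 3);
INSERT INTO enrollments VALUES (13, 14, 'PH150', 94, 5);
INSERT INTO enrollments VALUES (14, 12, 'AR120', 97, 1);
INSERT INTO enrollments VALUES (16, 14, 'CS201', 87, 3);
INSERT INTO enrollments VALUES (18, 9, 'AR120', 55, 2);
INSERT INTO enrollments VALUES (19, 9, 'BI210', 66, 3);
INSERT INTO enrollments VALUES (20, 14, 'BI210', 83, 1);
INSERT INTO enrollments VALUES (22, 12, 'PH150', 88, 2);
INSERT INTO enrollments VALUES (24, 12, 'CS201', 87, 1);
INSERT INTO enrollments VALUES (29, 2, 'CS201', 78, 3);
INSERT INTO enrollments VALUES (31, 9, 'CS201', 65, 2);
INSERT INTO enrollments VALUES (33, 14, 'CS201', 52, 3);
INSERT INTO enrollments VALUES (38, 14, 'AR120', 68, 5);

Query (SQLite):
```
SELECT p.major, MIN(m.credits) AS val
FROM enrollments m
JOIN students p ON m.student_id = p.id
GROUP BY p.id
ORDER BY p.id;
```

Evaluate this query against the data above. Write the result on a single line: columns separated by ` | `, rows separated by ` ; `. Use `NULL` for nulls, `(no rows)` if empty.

CS | 2 ; Philosophy | 2 ; CS | 1 ; Biology | 1

Join each enrollments row to its students via student_id.
Group joined rows by students.id; compute MIN(m.credits) per group.
  2: ids {1, 29} → MIN(m.credits)=2
  9: ids {4, 18, 19, 31} → MIN(m.credits)=2
  12: ids {14, 22, 24} → MIN(m.credits)=1
  14: ids {13, 16, 20, 33, 38} → MIN(m.credits)=1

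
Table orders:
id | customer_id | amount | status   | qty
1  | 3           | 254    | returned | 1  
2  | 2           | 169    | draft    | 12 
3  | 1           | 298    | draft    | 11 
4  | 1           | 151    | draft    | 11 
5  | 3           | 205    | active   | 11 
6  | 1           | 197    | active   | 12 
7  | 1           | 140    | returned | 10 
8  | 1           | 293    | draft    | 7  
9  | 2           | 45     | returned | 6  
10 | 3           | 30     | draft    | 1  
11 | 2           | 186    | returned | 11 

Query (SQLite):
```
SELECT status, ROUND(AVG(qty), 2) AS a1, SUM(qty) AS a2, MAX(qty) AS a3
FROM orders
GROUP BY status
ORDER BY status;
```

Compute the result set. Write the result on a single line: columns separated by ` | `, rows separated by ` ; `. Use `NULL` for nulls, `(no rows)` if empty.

active | 11.5 | 23 | 12 ; draft | 8.4 | 42 | 12 ; returned | 7 | 28 | 11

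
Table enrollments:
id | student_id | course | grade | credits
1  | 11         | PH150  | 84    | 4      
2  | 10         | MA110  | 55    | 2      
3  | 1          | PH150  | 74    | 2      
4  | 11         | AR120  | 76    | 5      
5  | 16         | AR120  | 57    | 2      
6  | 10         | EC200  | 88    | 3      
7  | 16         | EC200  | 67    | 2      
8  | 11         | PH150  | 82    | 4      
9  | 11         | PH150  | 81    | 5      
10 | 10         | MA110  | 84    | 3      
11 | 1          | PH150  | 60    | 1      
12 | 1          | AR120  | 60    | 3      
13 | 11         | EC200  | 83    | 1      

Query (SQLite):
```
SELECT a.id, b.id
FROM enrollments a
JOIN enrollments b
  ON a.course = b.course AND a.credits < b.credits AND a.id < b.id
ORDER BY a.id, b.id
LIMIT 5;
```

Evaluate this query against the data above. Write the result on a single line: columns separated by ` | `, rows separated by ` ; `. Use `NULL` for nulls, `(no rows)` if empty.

1 | 9 ; 2 | 10 ; 3 | 8 ; 3 | 9 ; 5 | 12

Pairs (a,b) with same course, a.credits < b.credits, a.id < b.id.
course groups: AR120:{4,5,12} EC200:{6,7,13} MA110:{2,10} PH150:{1,3,8,9,11}
Ordered by (a.id, b.id); first 5.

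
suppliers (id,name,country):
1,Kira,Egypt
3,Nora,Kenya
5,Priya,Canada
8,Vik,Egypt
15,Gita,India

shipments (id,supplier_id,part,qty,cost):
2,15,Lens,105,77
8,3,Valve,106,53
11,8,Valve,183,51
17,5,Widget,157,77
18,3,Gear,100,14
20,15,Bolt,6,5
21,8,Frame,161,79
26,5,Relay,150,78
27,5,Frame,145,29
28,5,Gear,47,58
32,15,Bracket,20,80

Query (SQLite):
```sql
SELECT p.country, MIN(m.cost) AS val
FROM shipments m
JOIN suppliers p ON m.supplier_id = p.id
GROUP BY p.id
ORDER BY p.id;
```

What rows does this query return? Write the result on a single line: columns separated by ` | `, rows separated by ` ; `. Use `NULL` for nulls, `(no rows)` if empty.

Join each shipments row to its suppliers via supplier_id.
Group joined rows by suppliers.id; compute MIN(m.cost) per group.
  3: ids {8, 18} → MIN(m.cost)=14
  5: ids {17, 26, 27, 28} → MIN(m.cost)=29
  8: ids {11, 21} → MIN(m.cost)=51
  15: ids {2, 20, 32} → MIN(m.cost)=5

Kenya | 14 ; Canada | 29 ; Egypt | 51 ; India | 5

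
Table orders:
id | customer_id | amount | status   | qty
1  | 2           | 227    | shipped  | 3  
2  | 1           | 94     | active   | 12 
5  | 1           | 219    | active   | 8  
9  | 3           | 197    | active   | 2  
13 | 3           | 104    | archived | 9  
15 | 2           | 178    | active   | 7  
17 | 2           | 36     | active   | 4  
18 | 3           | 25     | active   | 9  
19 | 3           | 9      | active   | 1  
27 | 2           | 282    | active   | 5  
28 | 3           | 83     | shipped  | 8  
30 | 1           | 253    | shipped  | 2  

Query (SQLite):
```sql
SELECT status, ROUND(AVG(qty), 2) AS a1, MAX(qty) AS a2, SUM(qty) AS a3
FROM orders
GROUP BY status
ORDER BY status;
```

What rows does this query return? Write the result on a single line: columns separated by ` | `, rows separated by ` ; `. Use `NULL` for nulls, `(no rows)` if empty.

active | 6 | 12 | 48 ; archived | 9 | 9 | 9 ; shipped | 4.33 | 8 | 13

Group orders by status.
Per group compute: ROUND(AVG(qty), 2), MAX(qty), SUM(qty).
  active: ids {2, 5, 9, 15, 17, 18, 19, 27} → ROUND(AVG(qty), 2)=6, MAX(qty)=12, SUM(qty)=48
  archived: ids {13} → ROUND(AVG(qty), 2)=9, MAX(qty)=9, SUM(qty)=9
  shipped: ids {1, 28, 30} → ROUND(AVG(qty), 2)=4.33, MAX(qty)=8, SUM(qty)=13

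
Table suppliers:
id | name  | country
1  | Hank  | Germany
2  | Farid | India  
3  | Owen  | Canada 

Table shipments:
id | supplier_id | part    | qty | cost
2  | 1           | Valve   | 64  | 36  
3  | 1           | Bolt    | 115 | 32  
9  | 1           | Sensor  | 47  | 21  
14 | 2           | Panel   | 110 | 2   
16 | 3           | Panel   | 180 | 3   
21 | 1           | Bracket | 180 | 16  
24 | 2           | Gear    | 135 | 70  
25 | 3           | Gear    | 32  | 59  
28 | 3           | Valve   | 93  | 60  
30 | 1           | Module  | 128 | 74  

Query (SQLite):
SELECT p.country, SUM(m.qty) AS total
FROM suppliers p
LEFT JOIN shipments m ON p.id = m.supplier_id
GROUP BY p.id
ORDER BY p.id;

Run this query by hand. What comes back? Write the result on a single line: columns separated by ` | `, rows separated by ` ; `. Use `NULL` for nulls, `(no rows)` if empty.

Germany | 534 ; India | 245 ; Canada | 305

LEFT JOIN keeps every suppliers row; unmatched ones get NULL for shipments columns.
Group by suppliers.id and compute SUM(m.qty). SUM over an all-NULL group is NULL.
  1: ids {2, 3, 9, 21, 30} → SUM(m.qty)=534
  2: ids {14, 24} → SUM(m.qty)=245
  3: ids {16, 25, 28} → SUM(m.qty)=305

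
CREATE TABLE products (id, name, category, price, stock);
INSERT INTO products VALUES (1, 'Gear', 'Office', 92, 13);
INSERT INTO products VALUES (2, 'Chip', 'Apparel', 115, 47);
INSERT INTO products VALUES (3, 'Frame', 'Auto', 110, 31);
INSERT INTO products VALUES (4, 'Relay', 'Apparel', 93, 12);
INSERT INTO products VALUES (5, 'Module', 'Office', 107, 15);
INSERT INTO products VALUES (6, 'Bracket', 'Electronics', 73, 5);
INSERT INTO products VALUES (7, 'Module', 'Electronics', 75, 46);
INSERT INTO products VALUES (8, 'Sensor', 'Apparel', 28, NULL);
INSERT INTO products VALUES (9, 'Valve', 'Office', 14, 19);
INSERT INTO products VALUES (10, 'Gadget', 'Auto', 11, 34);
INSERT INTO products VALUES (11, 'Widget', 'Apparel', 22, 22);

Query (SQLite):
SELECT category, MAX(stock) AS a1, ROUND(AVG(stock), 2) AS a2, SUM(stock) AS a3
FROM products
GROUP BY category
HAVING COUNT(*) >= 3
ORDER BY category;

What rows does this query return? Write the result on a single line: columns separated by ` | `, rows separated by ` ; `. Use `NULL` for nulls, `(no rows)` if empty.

Group products by category.
Per group compute: MAX(stock), ROUND(AVG(stock), 2), SUM(stock).
HAVING: drop groups with fewer than 3 rows.
  Apparel: ids {2, 4, 8, 11} → MAX(stock)=47, ROUND(AVG(stock), 2)=27, SUM(stock)=81
  Auto: ids {3, 10} → MAX(stock)=34, ROUND(AVG(stock), 2)=32.5, SUM(stock)=65
  Electronics: ids {6, 7} → MAX(stock)=46, ROUND(AVG(stock), 2)=25.5, SUM(stock)=51
  Office: ids {1, 5, 9} → MAX(stock)=19, ROUND(AVG(stock), 2)=15.67, SUM(stock)=47

Apparel | 47 | 27 | 81 ; Office | 19 | 15.67 | 47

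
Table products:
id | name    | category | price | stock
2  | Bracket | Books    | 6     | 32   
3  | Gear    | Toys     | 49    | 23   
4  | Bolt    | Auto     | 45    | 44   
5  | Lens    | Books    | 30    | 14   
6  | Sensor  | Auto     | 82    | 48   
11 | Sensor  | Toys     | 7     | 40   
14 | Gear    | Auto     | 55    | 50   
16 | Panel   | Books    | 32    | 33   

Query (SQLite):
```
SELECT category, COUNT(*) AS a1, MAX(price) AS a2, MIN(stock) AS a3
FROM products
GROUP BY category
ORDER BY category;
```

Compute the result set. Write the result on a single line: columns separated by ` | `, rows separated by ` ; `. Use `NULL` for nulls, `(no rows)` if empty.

Auto | 3 | 82 | 44 ; Books | 3 | 32 | 14 ; Toys | 2 | 49 | 23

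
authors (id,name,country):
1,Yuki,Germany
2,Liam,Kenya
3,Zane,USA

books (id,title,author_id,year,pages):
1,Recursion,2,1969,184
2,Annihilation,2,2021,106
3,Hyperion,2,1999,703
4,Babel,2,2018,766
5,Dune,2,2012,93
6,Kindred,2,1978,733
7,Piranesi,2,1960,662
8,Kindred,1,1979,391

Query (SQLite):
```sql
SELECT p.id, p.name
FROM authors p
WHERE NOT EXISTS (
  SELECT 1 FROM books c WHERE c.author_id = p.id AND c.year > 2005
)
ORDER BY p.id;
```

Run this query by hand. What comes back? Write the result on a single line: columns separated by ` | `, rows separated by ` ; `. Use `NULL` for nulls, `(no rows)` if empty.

1 | Yuki ; 3 | Zane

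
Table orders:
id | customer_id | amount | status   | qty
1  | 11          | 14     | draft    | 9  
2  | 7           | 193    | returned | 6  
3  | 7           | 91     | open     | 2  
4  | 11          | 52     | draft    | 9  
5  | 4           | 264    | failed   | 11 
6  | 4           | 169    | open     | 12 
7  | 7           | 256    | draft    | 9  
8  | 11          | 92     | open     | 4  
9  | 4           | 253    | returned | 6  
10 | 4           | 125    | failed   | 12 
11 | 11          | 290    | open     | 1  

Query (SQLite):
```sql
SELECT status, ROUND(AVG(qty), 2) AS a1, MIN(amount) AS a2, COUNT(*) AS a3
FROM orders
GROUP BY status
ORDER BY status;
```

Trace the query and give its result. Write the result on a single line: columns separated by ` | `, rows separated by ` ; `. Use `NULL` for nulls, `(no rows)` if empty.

Group orders by status.
Per group compute: ROUND(AVG(qty), 2), MIN(amount), COUNT(*).
  draft: ids {1, 4, 7} → ROUND(AVG(qty), 2)=9, MIN(amount)=14, COUNT(*)=3
  failed: ids {5, 10} → ROUND(AVG(qty), 2)=11.5, MIN(amount)=125, COUNT(*)=2
  open: ids {3, 6, 8, 11} → ROUND(AVG(qty), 2)=4.75, MIN(amount)=91, COUNT(*)=4
  returned: ids {2, 9} → ROUND(AVG(qty), 2)=6, MIN(amount)=193, COUNT(*)=2

draft | 9 | 14 | 3 ; failed | 11.5 | 125 | 2 ; open | 4.75 | 91 | 4 ; returned | 6 | 193 | 2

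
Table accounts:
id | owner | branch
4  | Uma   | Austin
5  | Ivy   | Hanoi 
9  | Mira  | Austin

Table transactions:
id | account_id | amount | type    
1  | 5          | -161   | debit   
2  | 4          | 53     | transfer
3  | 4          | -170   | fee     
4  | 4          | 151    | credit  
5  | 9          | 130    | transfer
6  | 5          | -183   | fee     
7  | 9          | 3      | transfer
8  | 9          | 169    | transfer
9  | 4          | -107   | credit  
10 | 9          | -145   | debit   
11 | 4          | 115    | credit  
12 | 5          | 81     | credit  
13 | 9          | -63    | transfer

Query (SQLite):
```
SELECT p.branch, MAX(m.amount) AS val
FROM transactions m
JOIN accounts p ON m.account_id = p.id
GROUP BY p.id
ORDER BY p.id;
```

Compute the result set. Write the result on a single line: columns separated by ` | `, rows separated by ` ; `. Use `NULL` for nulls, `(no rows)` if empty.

Austin | 151 ; Hanoi | 81 ; Austin | 169

Join each transactions row to its accounts via account_id.
Group joined rows by accounts.id; compute MAX(m.amount) per group.
  4: ids {2, 3, 4, 9, 11} → MAX(m.amount)=151
  5: ids {1, 6, 12} → MAX(m.amount)=81
  9: ids {5, 7, 8, 10, 13} → MAX(m.amount)=169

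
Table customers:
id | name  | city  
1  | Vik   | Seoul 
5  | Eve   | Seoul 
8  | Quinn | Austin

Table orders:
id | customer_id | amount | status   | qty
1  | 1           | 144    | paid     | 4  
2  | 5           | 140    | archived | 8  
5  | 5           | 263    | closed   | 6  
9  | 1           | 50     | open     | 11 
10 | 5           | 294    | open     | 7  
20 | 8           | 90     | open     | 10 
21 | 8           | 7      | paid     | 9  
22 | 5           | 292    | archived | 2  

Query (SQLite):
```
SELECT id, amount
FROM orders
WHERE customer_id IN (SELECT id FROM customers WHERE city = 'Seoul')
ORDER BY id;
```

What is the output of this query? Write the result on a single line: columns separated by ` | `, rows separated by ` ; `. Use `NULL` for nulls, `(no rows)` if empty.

Inner query: customers.id where city = 'Seoul'.
Outer: keep orders rows whose customer_id is in that set.
Inner query → {1, 5}

1 | 144 ; 2 | 140 ; 5 | 263 ; 9 | 50 ; 10 | 294 ; 22 | 292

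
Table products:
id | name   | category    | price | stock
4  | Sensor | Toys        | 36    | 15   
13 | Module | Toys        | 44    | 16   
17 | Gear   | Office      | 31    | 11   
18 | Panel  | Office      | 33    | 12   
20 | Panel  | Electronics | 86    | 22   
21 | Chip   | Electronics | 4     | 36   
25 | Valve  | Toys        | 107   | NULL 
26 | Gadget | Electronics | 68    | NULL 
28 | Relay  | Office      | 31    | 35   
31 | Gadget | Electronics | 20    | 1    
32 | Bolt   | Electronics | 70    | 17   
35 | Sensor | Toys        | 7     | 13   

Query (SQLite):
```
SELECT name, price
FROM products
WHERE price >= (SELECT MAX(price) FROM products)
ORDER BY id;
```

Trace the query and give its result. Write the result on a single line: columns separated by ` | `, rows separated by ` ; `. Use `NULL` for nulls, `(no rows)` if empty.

Scalar subquery: MAX(price) over all products rows = 107.
Keep rows where price >= that value.

Valve | 107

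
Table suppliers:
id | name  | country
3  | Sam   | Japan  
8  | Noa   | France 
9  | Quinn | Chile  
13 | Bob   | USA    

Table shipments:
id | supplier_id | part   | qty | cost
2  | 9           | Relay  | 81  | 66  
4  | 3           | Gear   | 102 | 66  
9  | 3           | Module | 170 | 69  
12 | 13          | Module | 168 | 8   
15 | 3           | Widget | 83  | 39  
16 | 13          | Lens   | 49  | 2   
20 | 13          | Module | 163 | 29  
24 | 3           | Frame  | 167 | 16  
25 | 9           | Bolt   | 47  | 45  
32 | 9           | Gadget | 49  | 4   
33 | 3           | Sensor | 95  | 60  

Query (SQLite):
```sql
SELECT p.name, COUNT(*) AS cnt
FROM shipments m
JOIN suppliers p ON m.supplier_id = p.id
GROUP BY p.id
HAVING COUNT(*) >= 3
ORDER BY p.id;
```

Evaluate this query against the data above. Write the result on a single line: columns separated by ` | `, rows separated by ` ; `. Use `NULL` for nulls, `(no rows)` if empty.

Join each shipments row to its suppliers via supplier_id.
Group joined rows by suppliers.id; compute COUNT(*) per group.
HAVING: keep groups with count ≥ 3.
  3: ids {4, 9, 15, 24, 33} → COUNT(*)=5
  9: ids {2, 25, 32} → COUNT(*)=3
  13: ids {12, 16, 20} → COUNT(*)=3

Sam | 5 ; Quinn | 3 ; Bob | 3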